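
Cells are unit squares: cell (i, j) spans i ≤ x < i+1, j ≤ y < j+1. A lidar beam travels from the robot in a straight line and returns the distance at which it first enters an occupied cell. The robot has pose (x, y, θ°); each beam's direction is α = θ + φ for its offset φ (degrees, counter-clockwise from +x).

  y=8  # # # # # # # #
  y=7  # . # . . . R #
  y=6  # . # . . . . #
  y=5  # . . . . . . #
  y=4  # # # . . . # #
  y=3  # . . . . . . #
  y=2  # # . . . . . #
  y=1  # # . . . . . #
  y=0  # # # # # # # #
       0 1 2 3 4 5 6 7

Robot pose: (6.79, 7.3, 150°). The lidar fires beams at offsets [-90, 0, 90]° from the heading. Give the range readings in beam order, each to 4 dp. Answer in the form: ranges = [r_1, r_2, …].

ranges = [0.4200, 1.4000, 7.2746]

beam 1: φ=-90°, α=60°
  d=(0.5000,0.8660)  start (6,7)  tX=0.4200 tY=0.8083  stride 1/|dx|=2.0000 1/|dy|=1.1547
    cross x-line → (7,7), t=0.4200 (wall)
  → r_1 = 0.4200
beam 2: φ=0°, α=150°
  d=(-0.8660,0.5000)  start (6,7)  tX=0.9122 tY=1.4000  stride 1/|dx|=1.1547 1/|dy|=2.0000
    cross x-line → (5,7), t=0.9122
    cross y-line → (5,8), t=1.4000 (wall)
  → r_2 = 1.4000
beam 3: φ=90°, α=240°
  d=(-0.5000,-0.8660)  start (6,7)  tX=1.5800 tY=0.3464  stride 1/|dx|=2.0000 1/|dy|=1.1547
    cross y-line → (6,6), t=0.3464
    cross y-line → (6,5), t=1.5011
    cross x-line → (5,5), t=1.5800
    cross y-line → (5,4), t=2.6558
    cross x-line → (4,4), t=3.5800
    cross y-line → (4,3), t=3.8105
    cross y-line → (4,2), t=4.9652
    cross x-line → (3,2), t=5.5800
    cross y-line → (3,1), t=6.1199
    cross y-line → (3,0), t=7.2746 (wall)
  → r_3 = 7.2746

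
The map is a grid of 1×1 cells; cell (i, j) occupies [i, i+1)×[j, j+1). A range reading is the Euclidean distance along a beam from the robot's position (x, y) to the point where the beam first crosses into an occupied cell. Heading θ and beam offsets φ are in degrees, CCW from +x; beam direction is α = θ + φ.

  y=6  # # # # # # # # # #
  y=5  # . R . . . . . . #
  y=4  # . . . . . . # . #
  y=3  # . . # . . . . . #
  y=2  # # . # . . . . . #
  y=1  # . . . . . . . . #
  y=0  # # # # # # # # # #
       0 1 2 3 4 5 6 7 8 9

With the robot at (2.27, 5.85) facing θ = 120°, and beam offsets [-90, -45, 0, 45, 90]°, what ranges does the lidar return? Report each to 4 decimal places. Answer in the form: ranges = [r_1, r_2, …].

beam 1: φ=-90°, α=30°
  cosα=0.8660 sinα=0.5000 | (2,5) | tMaxX 0.8429 tMaxY 0.3000 | tΔX 1.1547 tΔY 2.0000
    t=0.3000 [y] (2,6) — stop
  → r_1 = 0.3000
beam 2: φ=-45°, α=75°
  cosα=0.2588 sinα=0.9659 | (2,5) | tMaxX 2.8205 tMaxY 0.1553 | tΔX 3.8637 tΔY 1.0353
    t=0.1553 [y] (2,6) — stop
  → r_2 = 0.1553
beam 3: φ=0°, α=120°
  cosα=-0.5000 sinα=0.8660 | (2,5) | tMaxX 0.5400 tMaxY 0.1732 | tΔX 2.0000 tΔY 1.1547
    t=0.1732 [y] (2,6) — stop
  → r_3 = 0.1732
beam 4: φ=45°, α=165°
  cosα=-0.9659 sinα=0.2588 | (2,5) | tMaxX 0.2795 tMaxY 0.5796 | tΔX 1.0353 tΔY 3.8637
    t=0.2795 [x] (1,5)
    t=0.5796 [y] (1,6) — stop
  → r_4 = 0.5796
beam 5: φ=90°, α=210°
  cosα=-0.8660 sinα=-0.5000 | (2,5) | tMaxX 0.3118 tMaxY 1.7000 | tΔX 1.1547 tΔY 2.0000
    t=0.3118 [x] (1,5)
    t=1.4665 [x] (0,5) — stop
  → r_5 = 1.4665

ranges = [0.3000, 0.1553, 0.1732, 0.5796, 1.4665]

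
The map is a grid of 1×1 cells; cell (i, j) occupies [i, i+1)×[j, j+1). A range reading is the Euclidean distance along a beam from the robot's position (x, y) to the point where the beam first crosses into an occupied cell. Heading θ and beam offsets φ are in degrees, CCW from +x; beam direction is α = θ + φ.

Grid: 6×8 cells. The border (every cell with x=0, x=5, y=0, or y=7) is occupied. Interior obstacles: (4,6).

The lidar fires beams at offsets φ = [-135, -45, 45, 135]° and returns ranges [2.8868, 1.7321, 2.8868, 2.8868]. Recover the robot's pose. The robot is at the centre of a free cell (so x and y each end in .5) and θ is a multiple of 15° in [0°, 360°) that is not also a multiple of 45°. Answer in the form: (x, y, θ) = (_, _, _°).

Enumerate (i+0.5, j+0.5, θ) over the 23 free cells and 16 admissible headings. For each, cast all 4 beams and compare to the given ranges.
  (2.5, 3.5, 330°): beam 1 = 1.5529 ≠ 2.8868 ✗
  (1.5, 4.5, 195°): beam 2 = 0.5774 ≠ 1.7321 ✗
  (3.5, 2.5, 255°): beam 1 = 5.0000 ≠ 2.8868 ✗
  (3.5, 5.5, 345°): beam 2 = 3.0000 ≠ 1.7321 ✗
  …
  (3.5, 3.5, 15°): r_1=2.8868, r_2=1.7321, r_3=2.8868, r_4=2.8868 — all match ✓
No second candidate reproduces the full scan.

(x, y, θ) = (3.5, 3.5, 15°)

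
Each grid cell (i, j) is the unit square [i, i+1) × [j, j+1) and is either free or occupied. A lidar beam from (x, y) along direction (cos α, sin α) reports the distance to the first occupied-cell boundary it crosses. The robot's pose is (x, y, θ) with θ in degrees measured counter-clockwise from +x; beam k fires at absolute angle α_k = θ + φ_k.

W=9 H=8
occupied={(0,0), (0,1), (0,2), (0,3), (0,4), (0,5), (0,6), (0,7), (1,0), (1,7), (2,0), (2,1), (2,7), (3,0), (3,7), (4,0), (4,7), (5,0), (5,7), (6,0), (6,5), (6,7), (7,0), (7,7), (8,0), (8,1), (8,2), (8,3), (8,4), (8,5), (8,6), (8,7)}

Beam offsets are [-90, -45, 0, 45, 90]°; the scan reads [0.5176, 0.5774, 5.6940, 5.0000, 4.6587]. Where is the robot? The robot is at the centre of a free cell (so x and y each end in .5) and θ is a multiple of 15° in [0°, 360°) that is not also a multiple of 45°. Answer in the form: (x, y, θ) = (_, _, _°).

(x, y, θ) = (2.5, 2.5, 345°)

Enumerate (i+0.5, j+0.5, θ) over the 40 free cells and 16 admissible headings. For each, cast all 5 beams and compare to the given ranges.
  (5.5, 5.5, 210°): beam 1 = 1.7321 ≠ 0.5176 ✗
  (4.5, 5.5, 30°): beam 1 = 5.1962 ≠ 0.5176 ✗
  (7.5, 5.5, 330°): beam 1 = 5.1962 ≠ 0.5176 ✗
  …
  (2.5, 2.5, 345°): r_1=0.5176, r_2=0.5774, r_3=5.6940, r_4=5.0000, r_5=4.6587 — all match ✓
No second candidate reproduces the full scan.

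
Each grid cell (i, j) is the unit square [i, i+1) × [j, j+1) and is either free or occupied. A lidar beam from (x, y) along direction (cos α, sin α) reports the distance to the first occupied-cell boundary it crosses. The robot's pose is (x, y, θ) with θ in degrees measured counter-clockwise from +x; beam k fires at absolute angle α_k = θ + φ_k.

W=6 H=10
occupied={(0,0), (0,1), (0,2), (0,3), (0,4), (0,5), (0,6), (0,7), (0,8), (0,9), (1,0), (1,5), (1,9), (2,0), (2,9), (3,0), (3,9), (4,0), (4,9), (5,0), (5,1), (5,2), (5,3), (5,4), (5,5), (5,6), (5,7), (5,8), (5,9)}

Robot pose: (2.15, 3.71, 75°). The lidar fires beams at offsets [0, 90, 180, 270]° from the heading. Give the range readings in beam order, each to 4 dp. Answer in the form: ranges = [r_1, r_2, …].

ranges = [5.4766, 1.1906, 2.8056, 2.9505]

beam 1: φ=0°, α=75°
  cosα=0.2588 sinα=0.9659 | (2,3) | tMaxX 3.2841 tMaxY 0.3002 | tΔX 3.8637 tΔY 1.0353
    t=0.3002 [y] (2,4)
    t=1.3355 [y] (2,5)
    t=2.3708 [y] (2,6)
    t=3.2841 [x] (3,6)
    t=3.4061 [y] (3,7)
    t=4.4413 [y] (3,8)
    t=5.4766 [y] (3,9) — stop
  → r_1 = 5.4766
beam 2: φ=90°, α=165°
  cosα=-0.9659 sinα=0.2588 | (2,3) | tMaxX 0.1553 tMaxY 1.1205 | tΔX 1.0353 tΔY 3.8637
    t=0.1553 [x] (1,3)
    t=1.1205 [y] (1,4)
    t=1.1906 [x] (0,4) — stop
  → r_2 = 1.1906
beam 3: φ=180°, α=255°
  cosα=-0.2588 sinα=-0.9659 | (2,3) | tMaxX 0.5796 tMaxY 0.7350 | tΔX 3.8637 tΔY 1.0353
    t=0.5796 [x] (1,3)
    t=0.7350 [y] (1,2)
    t=1.7703 [y] (1,1)
    t=2.8056 [y] (1,0) — stop
  → r_3 = 2.8056
beam 4: φ=270°, α=345°
  cosα=0.9659 sinα=-0.2588 | (2,3) | tMaxX 0.8800 tMaxY 2.7432 | tΔX 1.0353 tΔY 3.8637
    t=0.8800 [x] (3,3)
    t=1.9153 [x] (4,3)
    t=2.7432 [y] (4,2)
    t=2.9505 [x] (5,2) — stop
  → r_4 = 2.9505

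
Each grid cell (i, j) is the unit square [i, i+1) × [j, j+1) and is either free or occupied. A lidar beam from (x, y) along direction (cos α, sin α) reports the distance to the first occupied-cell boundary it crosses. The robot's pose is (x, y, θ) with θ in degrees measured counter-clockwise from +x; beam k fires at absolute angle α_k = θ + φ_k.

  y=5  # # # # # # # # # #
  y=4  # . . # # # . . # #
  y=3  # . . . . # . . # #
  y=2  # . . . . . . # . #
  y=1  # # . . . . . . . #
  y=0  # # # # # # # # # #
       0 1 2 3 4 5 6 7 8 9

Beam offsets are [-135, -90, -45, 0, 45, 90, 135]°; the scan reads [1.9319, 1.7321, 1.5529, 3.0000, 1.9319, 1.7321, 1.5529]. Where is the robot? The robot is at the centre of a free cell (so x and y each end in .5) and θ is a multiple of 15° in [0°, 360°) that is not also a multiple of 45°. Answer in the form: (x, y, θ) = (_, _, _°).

Candidates: 24 free-cell centres × 16 headings = 384 poses. Raycast each; keep the one whose scan matches to 4 dp.
  (4.5, 3.5, 120°): beam 1 = 0.5176 ≠ 1.9319 ✗
  (8.5, 1.5, 30°): beam 1 = 0.5176 ≠ 1.9319 ✗
  (2.5, 4.5, 60°): beam 1 = 3.6235 ≠ 1.9319 ✗
  (6.5, 2.5, 195°): beam 1 = 2.8868 ≠ 1.9319 ✗
  (8.5, 2.5, 15°): beam 1 = 1.7321 ≠ 1.9319 ✗
  …
  (3.5, 2.5, 330°): r_1=1.9319, r_2=1.7321, r_3=1.5529, r_4=3.0000, r_5=1.9319, r_6=1.7321, r_7=1.5529 — all match ✓
Unique over the lattice → pose = (3.5, 2.5, 330°).

(x, y, θ) = (3.5, 2.5, 330°)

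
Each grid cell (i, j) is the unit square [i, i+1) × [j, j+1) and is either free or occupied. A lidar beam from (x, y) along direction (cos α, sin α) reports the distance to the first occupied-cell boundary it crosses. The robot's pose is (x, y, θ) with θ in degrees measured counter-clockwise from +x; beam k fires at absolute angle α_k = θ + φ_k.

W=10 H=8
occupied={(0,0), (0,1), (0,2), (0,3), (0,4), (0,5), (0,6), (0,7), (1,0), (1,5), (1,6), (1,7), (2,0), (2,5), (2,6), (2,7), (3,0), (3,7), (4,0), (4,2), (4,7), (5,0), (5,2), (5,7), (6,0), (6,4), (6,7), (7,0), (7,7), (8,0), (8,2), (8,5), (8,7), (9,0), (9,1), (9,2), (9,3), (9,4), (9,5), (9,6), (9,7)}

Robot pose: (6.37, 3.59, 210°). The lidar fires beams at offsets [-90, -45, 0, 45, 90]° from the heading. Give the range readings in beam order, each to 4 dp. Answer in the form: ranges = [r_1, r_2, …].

ranges = [0.4734, 5.4478, 1.1800, 1.4296, 2.9907]

beam 1: φ=-90°, α=120°
  direction (-0.5000, 0.8660); cell (6,3); t to first gridline: x 0.7400, y 0.4734 (then +2.0000 / +1.1547)
    (6,4) via y @ 0.4734  # hit
  → r_1 = 0.4734
beam 2: φ=-45°, α=165°
  direction (-0.9659, 0.2588); cell (6,3); t to first gridline: x 0.3831, y 1.5841 (then +1.0353 / +3.8637)
    (5,3) via x @ 0.3831
    (4,3) via x @ 1.4183
    (4,4) via y @ 1.5841
    (3,4) via x @ 2.4536
    (2,4) via x @ 3.4889
    (1,4) via x @ 4.5242
    (1,5) via y @ 5.4478  # hit
  → r_2 = 5.4478
beam 3: φ=0°, α=210°
  direction (-0.8660, -0.5000); cell (6,3); t to first gridline: x 0.4272, y 1.1800 (then +1.1547 / +2.0000)
    (5,3) via x @ 0.4272
    (5,2) via y @ 1.1800  # hit
  → r_3 = 1.1800
beam 4: φ=45°, α=255°
  direction (-0.2588, -0.9659); cell (6,3); t to first gridline: x 1.4296, y 0.6108 (then +3.8637 / +1.0353)
    (6,2) via y @ 0.6108
    (5,2) via x @ 1.4296  # hit
  → r_4 = 1.4296
beam 5: φ=90°, α=300°
  direction (0.5000, -0.8660); cell (6,3); t to first gridline: x 1.2600, y 0.6813 (then +2.0000 / +1.1547)
    (6,2) via y @ 0.6813
    (7,2) via x @ 1.2600
    (7,1) via y @ 1.8360
    (7,0) via y @ 2.9907  # hit
  → r_5 = 2.9907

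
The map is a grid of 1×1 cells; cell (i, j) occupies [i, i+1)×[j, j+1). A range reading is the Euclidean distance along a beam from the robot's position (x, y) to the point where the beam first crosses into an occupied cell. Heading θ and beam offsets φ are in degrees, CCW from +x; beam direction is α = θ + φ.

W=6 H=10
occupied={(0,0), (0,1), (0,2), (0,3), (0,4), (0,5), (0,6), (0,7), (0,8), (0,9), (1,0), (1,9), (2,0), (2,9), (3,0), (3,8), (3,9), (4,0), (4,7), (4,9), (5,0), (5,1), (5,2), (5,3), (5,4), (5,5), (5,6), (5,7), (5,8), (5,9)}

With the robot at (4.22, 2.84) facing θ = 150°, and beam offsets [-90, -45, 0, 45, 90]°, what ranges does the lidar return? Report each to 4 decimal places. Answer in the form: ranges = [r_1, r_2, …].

ranges = [1.5600, 6.3773, 3.7181, 3.3336, 2.1246]

beam 1: φ=-90°, α=60°
  cosα=0.5000 sinα=0.8660 | (4,2) | tMaxX 1.5600 tMaxY 0.1848 | tΔX 2.0000 tΔY 1.1547
    t=0.1848 [y] (4,3)
    t=1.3395 [y] (4,4)
    t=1.5600 [x] (5,4) — stop
  → r_1 = 1.5600
beam 2: φ=-45°, α=105°
  cosα=-0.2588 sinα=0.9659 | (4,2) | tMaxX 0.8500 tMaxY 0.1656 | tΔX 3.8637 tΔY 1.0353
    t=0.1656 [y] (4,3)
    t=0.8500 [x] (3,3)
    t=1.2009 [y] (3,4)
    t=2.2362 [y] (3,5)
    t=3.2715 [y] (3,6)
    t=4.3067 [y] (3,7)
    t=4.7137 [x] (2,7)
    t=5.3420 [y] (2,8)
    t=6.3773 [y] (2,9) — stop
  → r_2 = 6.3773
beam 3: φ=0°, α=150°
  cosα=-0.8660 sinα=0.5000 | (4,2) | tMaxX 0.2540 tMaxY 0.3200 | tΔX 1.1547 tΔY 2.0000
    t=0.2540 [x] (3,2)
    t=0.3200 [y] (3,3)
    t=1.4087 [x] (2,3)
    t=2.3200 [y] (2,4)
    t=2.5634 [x] (1,4)
    t=3.7181 [x] (0,4) — stop
  → r_3 = 3.7181
beam 4: φ=45°, α=195°
  cosα=-0.9659 sinα=-0.2588 | (4,2) | tMaxX 0.2278 tMaxY 3.2455 | tΔX 1.0353 tΔY 3.8637
    t=0.2278 [x] (3,2)
    t=1.2630 [x] (2,2)
    t=2.2983 [x] (1,2)
    t=3.2455 [y] (1,1)
    t=3.3336 [x] (0,1) — stop
  → r_4 = 3.3336
beam 5: φ=90°, α=240°
  cosα=-0.5000 sinα=-0.8660 | (4,2) | tMaxX 0.4400 tMaxY 0.9699 | tΔX 2.0000 tΔY 1.1547
    t=0.4400 [x] (3,2)
    t=0.9699 [y] (3,1)
    t=2.1246 [y] (3,0) — stop
  → r_5 = 2.1246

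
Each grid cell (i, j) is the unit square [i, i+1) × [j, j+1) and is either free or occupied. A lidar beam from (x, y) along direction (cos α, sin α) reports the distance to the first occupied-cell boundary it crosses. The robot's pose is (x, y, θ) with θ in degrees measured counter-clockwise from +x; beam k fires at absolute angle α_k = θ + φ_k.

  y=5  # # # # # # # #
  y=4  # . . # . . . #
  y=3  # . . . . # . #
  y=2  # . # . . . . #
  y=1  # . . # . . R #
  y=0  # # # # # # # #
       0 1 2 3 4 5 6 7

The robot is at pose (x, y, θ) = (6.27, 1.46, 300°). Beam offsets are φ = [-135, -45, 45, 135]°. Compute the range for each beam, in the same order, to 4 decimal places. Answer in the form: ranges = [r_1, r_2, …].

ranges = [3.3854, 0.4762, 0.7558, 2.8205]

beam 1: φ=-135°, α=165°
  cosα=-0.9659 sinα=0.2588 | (6,1) | tMaxX 0.2795 tMaxY 2.0864 | tΔX 1.0353 tΔY 3.8637
    t=0.2795 [x] (5,1)
    t=1.3148 [x] (4,1)
    t=2.0864 [y] (4,2)
    t=2.3501 [x] (3,2)
    t=3.3854 [x] (2,2) — stop
  → r_1 = 3.3854
beam 2: φ=-45°, α=255°
  cosα=-0.2588 sinα=-0.9659 | (6,1) | tMaxX 1.0432 tMaxY 0.4762 | tΔX 3.8637 tΔY 1.0353
    t=0.4762 [y] (6,0) — stop
  → r_2 = 0.4762
beam 3: φ=45°, α=345°
  cosα=0.9659 sinα=-0.2588 | (6,1) | tMaxX 0.7558 tMaxY 1.7773 | tΔX 1.0353 tΔY 3.8637
    t=0.7558 [x] (7,1) — stop
  → r_3 = 0.7558
beam 4: φ=135°, α=75°
  cosα=0.2588 sinα=0.9659 | (6,1) | tMaxX 2.8205 tMaxY 0.5590 | tΔX 3.8637 tΔY 1.0353
    t=0.5590 [y] (6,2)
    t=1.5943 [y] (6,3)
    t=2.6296 [y] (6,4)
    t=2.8205 [x] (7,4) — stop
  → r_4 = 2.8205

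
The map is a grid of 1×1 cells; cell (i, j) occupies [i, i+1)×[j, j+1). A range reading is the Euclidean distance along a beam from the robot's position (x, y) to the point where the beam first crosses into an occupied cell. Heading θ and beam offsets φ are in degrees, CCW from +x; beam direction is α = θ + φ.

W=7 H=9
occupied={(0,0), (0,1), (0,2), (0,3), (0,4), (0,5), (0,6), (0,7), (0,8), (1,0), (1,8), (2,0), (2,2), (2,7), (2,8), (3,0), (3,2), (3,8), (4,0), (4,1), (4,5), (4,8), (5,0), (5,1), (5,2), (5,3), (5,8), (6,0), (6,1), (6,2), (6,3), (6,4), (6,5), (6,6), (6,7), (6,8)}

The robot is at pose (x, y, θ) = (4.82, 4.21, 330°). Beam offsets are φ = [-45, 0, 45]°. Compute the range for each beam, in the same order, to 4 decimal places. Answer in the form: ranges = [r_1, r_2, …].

beam 1: φ=-45°, α=285°
  cosα=0.2588 sinα=-0.9659 | (4,4) | tMaxX 0.6955 tMaxY 0.2174 | tΔX 3.8637 tΔY 1.0353
    t=0.2174 [y] (4,3)
    t=0.6955 [x] (5,3) — stop
  → r_1 = 0.6955
beam 2: φ=0°, α=330°
  cosα=0.8660 sinα=-0.5000 | (4,4) | tMaxX 0.2078 tMaxY 0.4200 | tΔX 1.1547 tΔY 2.0000
    t=0.2078 [x] (5,4)
    t=0.4200 [y] (5,3) — stop
  → r_2 = 0.4200
beam 3: φ=45°, α=15°
  cosα=0.9659 sinα=0.2588 | (4,4) | tMaxX 0.1863 tMaxY 3.0523 | tΔX 1.0353 tΔY 3.8637
    t=0.1863 [x] (5,4)
    t=1.2216 [x] (6,4) — stop
  → r_3 = 1.2216

ranges = [0.6955, 0.4200, 1.2216]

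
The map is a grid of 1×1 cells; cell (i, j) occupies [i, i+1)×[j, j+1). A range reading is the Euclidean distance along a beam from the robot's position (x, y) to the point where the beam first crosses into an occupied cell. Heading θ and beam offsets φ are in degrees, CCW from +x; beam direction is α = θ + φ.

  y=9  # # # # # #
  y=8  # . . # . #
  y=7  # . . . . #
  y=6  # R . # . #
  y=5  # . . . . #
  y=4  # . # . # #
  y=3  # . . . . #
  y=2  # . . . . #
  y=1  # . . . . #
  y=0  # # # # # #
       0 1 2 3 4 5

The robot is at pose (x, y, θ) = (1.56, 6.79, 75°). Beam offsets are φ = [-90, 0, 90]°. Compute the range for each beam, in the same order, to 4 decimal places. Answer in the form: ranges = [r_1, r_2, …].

ranges = [1.4908, 2.2880, 0.5798]

beam 1: φ=-90°, α=345°
  direction (0.9659, -0.2588); cell (1,6); t to first gridline: x 0.4555, y 3.0523 (then +1.0353 / +3.8637)
    (2,6) via x @ 0.4555
    (3,6) via x @ 1.4908  # hit
  → r_1 = 1.4908
beam 2: φ=0°, α=75°
  direction (0.2588, 0.9659); cell (1,6); t to first gridline: x 1.7000, y 0.2174 (then +3.8637 / +1.0353)
    (1,7) via y @ 0.2174
    (1,8) via y @ 1.2527
    (2,8) via x @ 1.7000
    (2,9) via y @ 2.2880  # hit
  → r_2 = 2.2880
beam 3: φ=90°, α=165°
  direction (-0.9659, 0.2588); cell (1,6); t to first gridline: x 0.5798, y 0.8114 (then +1.0353 / +3.8637)
    (0,6) via x @ 0.5798  # hit
  → r_3 = 0.5798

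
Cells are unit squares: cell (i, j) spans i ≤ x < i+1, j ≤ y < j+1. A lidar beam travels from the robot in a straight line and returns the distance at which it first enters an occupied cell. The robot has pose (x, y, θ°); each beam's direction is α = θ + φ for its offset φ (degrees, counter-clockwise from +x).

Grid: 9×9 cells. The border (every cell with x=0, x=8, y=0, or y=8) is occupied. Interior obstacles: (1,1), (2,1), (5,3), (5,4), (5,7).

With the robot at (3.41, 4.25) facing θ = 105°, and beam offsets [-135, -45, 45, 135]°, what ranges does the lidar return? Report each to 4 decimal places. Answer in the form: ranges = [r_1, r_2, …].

beam 1: φ=-135°, α=330°
  direction (0.8660, -0.5000); cell (3,4); t to first gridline: x 0.6813, y 0.5000 (then +1.1547 / +2.0000)
    (3,3) via y @ 0.5000
    (4,3) via x @ 0.6813
    (5,3) via x @ 1.8360  # hit
  → r_1 = 1.8360
beam 2: φ=-45°, α=60°
  direction (0.5000, 0.8660); cell (3,4); t to first gridline: x 1.1800, y 0.8660 (then +2.0000 / +1.1547)
    (3,5) via y @ 0.8660
    (4,5) via x @ 1.1800
    (4,6) via y @ 2.0207
    (4,7) via y @ 3.1754
    (5,7) via x @ 3.1800  # hit
  → r_2 = 3.1800
beam 3: φ=45°, α=150°
  direction (-0.8660, 0.5000); cell (3,4); t to first gridline: x 0.4734, y 1.5000 (then +1.1547 / +2.0000)
    (2,4) via x @ 0.4734
    (2,5) via y @ 1.5000
    (1,5) via x @ 1.6281
    (0,5) via x @ 2.7828  # hit
  → r_3 = 2.7828
beam 4: φ=135°, α=240°
  direction (-0.5000, -0.8660); cell (3,4); t to first gridline: x 0.8200, y 0.2887 (then +2.0000 / +1.1547)
    (3,3) via y @ 0.2887
    (2,3) via x @ 0.8200
    (2,2) via y @ 1.4434
    (2,1) via y @ 2.5981  # hit
  → r_4 = 2.5981

ranges = [1.8360, 3.1800, 2.7828, 2.5981]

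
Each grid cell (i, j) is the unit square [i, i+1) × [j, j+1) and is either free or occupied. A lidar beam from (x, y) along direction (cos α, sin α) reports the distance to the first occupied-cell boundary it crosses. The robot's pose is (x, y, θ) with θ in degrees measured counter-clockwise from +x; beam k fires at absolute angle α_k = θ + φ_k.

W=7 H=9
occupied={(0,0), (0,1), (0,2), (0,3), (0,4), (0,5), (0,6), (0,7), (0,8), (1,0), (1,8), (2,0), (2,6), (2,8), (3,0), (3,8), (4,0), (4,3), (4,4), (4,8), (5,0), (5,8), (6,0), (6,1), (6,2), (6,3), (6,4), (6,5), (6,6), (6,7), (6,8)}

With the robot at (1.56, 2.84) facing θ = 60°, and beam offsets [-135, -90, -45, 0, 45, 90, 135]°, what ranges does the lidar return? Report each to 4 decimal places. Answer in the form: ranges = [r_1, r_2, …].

ranges = [1.9049, 3.6800, 2.5261, 5.9583, 2.1637, 0.6466, 0.5798]

beam 1: φ=-135°, α=285°
  dir = (cos 285°, sin 285°) = (0.2588, -0.9659); from cell (1,2)
  next x-line at t=1.7000, next y-line at t=0.8696; Δt_x=3.8637, Δt_y=1.0353
    y: enter (1,1) at t=0.8696
    x: enter (2,1) at t=1.7000
    y: enter (2,0) at t=1.9049 ← occupied
  → r_1 = 1.9049
beam 2: φ=-90°, α=330°
  dir = (cos 330°, sin 330°) = (0.8660, -0.5000); from cell (1,2)
  next x-line at t=0.5081, next y-line at t=1.6800; Δt_x=1.1547, Δt_y=2.0000
    x: enter (2,2) at t=0.5081
    x: enter (3,2) at t=1.6628
    y: enter (3,1) at t=1.6800
    x: enter (4,1) at t=2.8175
    y: enter (4,0) at t=3.6800 ← occupied
  → r_2 = 3.6800
beam 3: φ=-45°, α=15°
  dir = (cos 15°, sin 15°) = (0.9659, 0.2588); from cell (1,2)
  next x-line at t=0.4555, next y-line at t=0.6182; Δt_x=1.0353, Δt_y=3.8637
    x: enter (2,2) at t=0.4555
    y: enter (2,3) at t=0.6182
    x: enter (3,3) at t=1.4908
    x: enter (4,3) at t=2.5261 ← occupied
  → r_3 = 2.5261
beam 4: φ=0°, α=60°
  dir = (cos 60°, sin 60°) = (0.5000, 0.8660); from cell (1,2)
  next x-line at t=0.8800, next y-line at t=0.1848; Δt_x=2.0000, Δt_y=1.1547
    y: enter (1,3) at t=0.1848
    x: enter (2,3) at t=0.8800
    y: enter (2,4) at t=1.3395
    y: enter (2,5) at t=2.4942
    x: enter (3,5) at t=2.8800
    y: enter (3,6) at t=3.6489
    y: enter (3,7) at t=4.8036
    x: enter (4,7) at t=4.8800
    y: enter (4,8) at t=5.9583 ← occupied
  → r_4 = 5.9583
beam 5: φ=45°, α=105°
  dir = (cos 105°, sin 105°) = (-0.2588, 0.9659); from cell (1,2)
  next x-line at t=2.1637, next y-line at t=0.1656; Δt_x=3.8637, Δt_y=1.0353
    y: enter (1,3) at t=0.1656
    y: enter (1,4) at t=1.2009
    x: enter (0,4) at t=2.1637 ← occupied
  → r_5 = 2.1637
beam 6: φ=90°, α=150°
  dir = (cos 150°, sin 150°) = (-0.8660, 0.5000); from cell (1,2)
  next x-line at t=0.6466, next y-line at t=0.3200; Δt_x=1.1547, Δt_y=2.0000
    y: enter (1,3) at t=0.3200
    x: enter (0,3) at t=0.6466 ← occupied
  → r_6 = 0.6466
beam 7: φ=135°, α=195°
  dir = (cos 195°, sin 195°) = (-0.9659, -0.2588); from cell (1,2)
  next x-line at t=0.5798, next y-line at t=3.2455; Δt_x=1.0353, Δt_y=3.8637
    x: enter (0,2) at t=0.5798 ← occupied
  → r_7 = 0.5798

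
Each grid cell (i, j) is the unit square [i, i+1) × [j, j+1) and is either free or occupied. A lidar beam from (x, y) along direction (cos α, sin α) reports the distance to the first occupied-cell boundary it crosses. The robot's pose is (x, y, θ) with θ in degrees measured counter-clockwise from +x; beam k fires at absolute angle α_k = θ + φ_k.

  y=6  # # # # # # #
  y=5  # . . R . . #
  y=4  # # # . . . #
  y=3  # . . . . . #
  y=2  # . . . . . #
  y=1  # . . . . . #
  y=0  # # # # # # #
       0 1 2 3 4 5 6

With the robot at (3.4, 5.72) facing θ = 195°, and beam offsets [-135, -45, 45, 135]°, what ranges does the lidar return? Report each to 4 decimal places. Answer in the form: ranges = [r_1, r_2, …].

ranges = [0.3233, 0.5600, 0.8314, 3.0022]

beam 1: φ=-135°, α=60°
  cosα=0.5000 sinα=0.8660 | (3,5) | tMaxX 1.2000 tMaxY 0.3233 | tΔX 2.0000 tΔY 1.1547
    t=0.3233 [y] (3,6) — stop
  → r_1 = 0.3233
beam 2: φ=-45°, α=150°
  cosα=-0.8660 sinα=0.5000 | (3,5) | tMaxX 0.4619 tMaxY 0.5600 | tΔX 1.1547 tΔY 2.0000
    t=0.4619 [x] (2,5)
    t=0.5600 [y] (2,6) — stop
  → r_2 = 0.5600
beam 3: φ=45°, α=240°
  cosα=-0.5000 sinα=-0.8660 | (3,5) | tMaxX 0.8000 tMaxY 0.8314 | tΔX 2.0000 tΔY 1.1547
    t=0.8000 [x] (2,5)
    t=0.8314 [y] (2,4) — stop
  → r_3 = 0.8314
beam 4: φ=135°, α=330°
  cosα=0.8660 sinα=-0.5000 | (3,5) | tMaxX 0.6928 tMaxY 1.4400 | tΔX 1.1547 tΔY 2.0000
    t=0.6928 [x] (4,5)
    t=1.4400 [y] (4,4)
    t=1.8475 [x] (5,4)
    t=3.0022 [x] (6,4) — stop
  → r_4 = 3.0022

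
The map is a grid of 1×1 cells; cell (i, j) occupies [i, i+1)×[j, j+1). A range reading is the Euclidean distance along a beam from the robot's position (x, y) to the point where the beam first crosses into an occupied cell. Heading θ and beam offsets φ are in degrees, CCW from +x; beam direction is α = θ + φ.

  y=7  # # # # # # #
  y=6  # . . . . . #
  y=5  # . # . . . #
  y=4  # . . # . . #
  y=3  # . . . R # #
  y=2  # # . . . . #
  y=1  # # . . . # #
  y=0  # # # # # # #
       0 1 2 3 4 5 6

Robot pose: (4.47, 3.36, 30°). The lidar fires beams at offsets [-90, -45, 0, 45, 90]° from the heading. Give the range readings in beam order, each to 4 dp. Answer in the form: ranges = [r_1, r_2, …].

ranges = [1.5704, 0.5487, 0.6120, 3.7684, 0.9400]

beam 1: φ=-90°, α=300°
  d=(0.5000,-0.8660)  start (4,3)  tX=1.0600 tY=0.4157  stride 1/|dx|=2.0000 1/|dy|=1.1547
    cross y-line → (4,2), t=0.4157
    cross x-line → (5,2), t=1.0600
    cross y-line → (5,1), t=1.5704 (wall)
  → r_1 = 1.5704
beam 2: φ=-45°, α=345°
  d=(0.9659,-0.2588)  start (4,3)  tX=0.5487 tY=1.3909  stride 1/|dx|=1.0353 1/|dy|=3.8637
    cross x-line → (5,3), t=0.5487 (wall)
  → r_2 = 0.5487
beam 3: φ=0°, α=30°
  d=(0.8660,0.5000)  start (4,3)  tX=0.6120 tY=1.2800  stride 1/|dx|=1.1547 1/|dy|=2.0000
    cross x-line → (5,3), t=0.6120 (wall)
  → r_3 = 0.6120
beam 4: φ=45°, α=75°
  d=(0.2588,0.9659)  start (4,3)  tX=2.0478 tY=0.6626  stride 1/|dx|=3.8637 1/|dy|=1.0353
    cross y-line → (4,4), t=0.6626
    cross y-line → (4,5), t=1.6979
    cross x-line → (5,5), t=2.0478
    cross y-line → (5,6), t=2.7331
    cross y-line → (5,7), t=3.7684 (wall)
  → r_4 = 3.7684
beam 5: φ=90°, α=120°
  d=(-0.5000,0.8660)  start (4,3)  tX=0.9400 tY=0.7390  stride 1/|dx|=2.0000 1/|dy|=1.1547
    cross y-line → (4,4), t=0.7390
    cross x-line → (3,4), t=0.9400 (wall)
  → r_5 = 0.9400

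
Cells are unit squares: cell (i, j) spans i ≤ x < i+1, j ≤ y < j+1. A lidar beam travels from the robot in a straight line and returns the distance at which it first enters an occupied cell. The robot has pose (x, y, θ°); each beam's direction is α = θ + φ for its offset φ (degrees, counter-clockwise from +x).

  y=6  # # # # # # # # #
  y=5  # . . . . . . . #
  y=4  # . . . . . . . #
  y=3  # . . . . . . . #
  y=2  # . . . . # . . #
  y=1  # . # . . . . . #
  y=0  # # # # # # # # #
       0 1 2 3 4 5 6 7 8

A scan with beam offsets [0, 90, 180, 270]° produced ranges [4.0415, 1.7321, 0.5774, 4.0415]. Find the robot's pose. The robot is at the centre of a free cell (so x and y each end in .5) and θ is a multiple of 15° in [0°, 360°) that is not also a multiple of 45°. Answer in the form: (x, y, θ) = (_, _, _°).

(x, y, θ) = (4.5, 2.5, 150°)

Enumerate (i+0.5, j+0.5, θ) over the 33 free cells and 16 admissible headings. For each, cast all 4 beams and compare to the given ranges.
  (3.5, 5.5, 105°): beam 1 = 0.5176 ≠ 4.0415 ✗
  (4.5, 5.5, 30°): beam 1 = 1.0000 ≠ 4.0415 ✗
  (1.5, 3.5, 105°): beam 1 = 1.9319 ≠ 4.0415 ✗
  (2.5, 5.5, 345°): beam 1 = 5.6940 ≠ 4.0415 ✗
  …
  (4.5, 2.5, 150°): r_1=4.0415, r_2=1.7321, r_3=0.5774, r_4=4.0415 — all match ✓
No second candidate reproduces the full scan.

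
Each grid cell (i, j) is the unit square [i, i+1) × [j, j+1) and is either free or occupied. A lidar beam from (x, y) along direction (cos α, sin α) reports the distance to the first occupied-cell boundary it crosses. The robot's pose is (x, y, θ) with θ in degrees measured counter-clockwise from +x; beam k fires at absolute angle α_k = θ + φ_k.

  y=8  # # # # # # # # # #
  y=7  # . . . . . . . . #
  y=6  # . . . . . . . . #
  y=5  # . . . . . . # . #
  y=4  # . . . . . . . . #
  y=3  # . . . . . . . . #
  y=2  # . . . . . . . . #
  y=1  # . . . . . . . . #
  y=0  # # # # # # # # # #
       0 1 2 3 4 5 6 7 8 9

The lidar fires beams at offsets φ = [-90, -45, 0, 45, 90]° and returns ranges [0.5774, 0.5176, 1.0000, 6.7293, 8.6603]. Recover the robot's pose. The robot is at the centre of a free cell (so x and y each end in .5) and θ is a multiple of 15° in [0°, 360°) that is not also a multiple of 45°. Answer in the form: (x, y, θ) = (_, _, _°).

(x, y, θ) = (1.5, 7.5, 240°)

Enumerate (i+0.5, j+0.5, θ) over the 55 free cells and 16 admissible headings. For each, cast all 5 beams and compare to the given ranges.
  (6.5, 4.5, 165°): beam 1 = 3.6235 ≠ 0.5774 ✗
  (2.5, 3.5, 300°): beam 1 = 1.7321 ≠ 0.5774 ✗
  (7.5, 7.5, 195°): beam 1 = 0.5176 ≠ 0.5774 ✗
  (3.5, 6.5, 105°): beam 1 = 5.6940 ≠ 0.5774 ✗
  …
  (1.5, 7.5, 240°): r_1=0.5774, r_2=0.5176, r_3=1.0000, r_4=6.7293, r_5=8.6603 — all match ✓
Unique over the lattice → pose = (1.5, 7.5, 240°).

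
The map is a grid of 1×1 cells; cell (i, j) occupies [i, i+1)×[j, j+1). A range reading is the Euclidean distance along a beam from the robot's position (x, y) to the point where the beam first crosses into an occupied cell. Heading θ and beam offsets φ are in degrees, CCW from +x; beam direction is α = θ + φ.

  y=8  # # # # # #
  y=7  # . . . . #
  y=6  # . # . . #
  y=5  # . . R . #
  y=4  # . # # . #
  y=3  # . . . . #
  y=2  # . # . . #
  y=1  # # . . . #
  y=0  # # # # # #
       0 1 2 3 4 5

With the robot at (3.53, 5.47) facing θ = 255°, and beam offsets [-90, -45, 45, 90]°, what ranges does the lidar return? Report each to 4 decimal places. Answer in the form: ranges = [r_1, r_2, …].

ranges = [2.6192, 0.9400, 0.5427, 1.5219]

beam 1: φ=-90°, α=165°
  direction (-0.9659, 0.2588); cell (3,5); t to first gridline: x 0.5487, y 2.0478 (then +1.0353 / +3.8637)
    (2,5) via x @ 0.5487
    (1,5) via x @ 1.5840
    (1,6) via y @ 2.0478
    (0,6) via x @ 2.6192  # hit
  → r_1 = 2.6192
beam 2: φ=-45°, α=210°
  direction (-0.8660, -0.5000); cell (3,5); t to first gridline: x 0.6120, y 0.9400 (then +1.1547 / +2.0000)
    (2,5) via x @ 0.6120
    (2,4) via y @ 0.9400  # hit
  → r_2 = 0.9400
beam 3: φ=45°, α=300°
  direction (0.5000, -0.8660); cell (3,5); t to first gridline: x 0.9400, y 0.5427 (then +2.0000 / +1.1547)
    (3,4) via y @ 0.5427  # hit
  → r_3 = 0.5427
beam 4: φ=90°, α=345°
  direction (0.9659, -0.2588); cell (3,5); t to first gridline: x 0.4866, y 1.8159 (then +1.0353 / +3.8637)
    (4,5) via x @ 0.4866
    (5,5) via x @ 1.5219  # hit
  → r_4 = 1.5219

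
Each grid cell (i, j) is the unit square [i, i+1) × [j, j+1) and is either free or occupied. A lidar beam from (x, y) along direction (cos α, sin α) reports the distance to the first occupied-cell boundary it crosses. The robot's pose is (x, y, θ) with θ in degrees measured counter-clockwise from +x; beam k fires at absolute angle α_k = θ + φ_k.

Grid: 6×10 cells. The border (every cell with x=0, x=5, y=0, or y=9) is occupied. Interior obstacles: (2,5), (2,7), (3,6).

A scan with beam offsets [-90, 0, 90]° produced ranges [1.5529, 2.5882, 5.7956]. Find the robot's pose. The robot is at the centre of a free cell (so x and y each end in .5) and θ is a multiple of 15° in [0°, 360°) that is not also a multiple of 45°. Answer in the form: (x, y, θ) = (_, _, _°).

(x, y, θ) = (2.5, 2.5, 15°)

Candidates: 29 free-cell centres × 16 headings = 464 poses. Raycast each; keep the one whose scan matches to 4 dp.
  (4.5, 4.5, 285°): beam 1 = 3.6235 ≠ 1.5529 ✗
  (4.5, 3.5, 285°): beam 1 = 3.6235 ≠ 1.5529 ✗
  (1.5, 7.5, 150°): beam 1 = 1.7321 ≠ 1.5529 ✗
  (3.5, 7.5, 330°): beam 1 = 0.5774 ≠ 1.5529 ✗
  …
  (2.5, 2.5, 15°): r_1=1.5529, r_2=2.5882, r_3=5.7956 — all match ✓
Unique over the lattice → pose = (2.5, 2.5, 15°).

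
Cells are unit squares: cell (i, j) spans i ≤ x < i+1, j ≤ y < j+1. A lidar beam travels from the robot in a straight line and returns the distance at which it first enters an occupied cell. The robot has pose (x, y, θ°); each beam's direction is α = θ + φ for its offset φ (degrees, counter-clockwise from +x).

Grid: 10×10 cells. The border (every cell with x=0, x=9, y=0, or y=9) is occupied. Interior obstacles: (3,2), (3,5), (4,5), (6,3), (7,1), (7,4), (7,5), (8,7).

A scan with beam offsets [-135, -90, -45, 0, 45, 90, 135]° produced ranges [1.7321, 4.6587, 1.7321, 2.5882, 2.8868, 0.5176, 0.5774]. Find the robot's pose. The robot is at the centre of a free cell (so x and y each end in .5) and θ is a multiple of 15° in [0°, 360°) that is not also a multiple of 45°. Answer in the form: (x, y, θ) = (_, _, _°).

The pose lattice has 56·16 = 896 candidates. Test each by forward raycasting.
  (1.5, 1.5, 105°): beam 1 = 1.0000 ≠ 1.7321 ✗
  (8.5, 5.5, 75°): beam 1 = 1.0000 ≠ 1.7321 ✗
  (5.5, 3.5, 285°): beam 1 = 5.1962 ≠ 1.7321 ✗
  (5.5, 8.5, 30°): beam 1 = 2.5882 ≠ 1.7321 ✗
  …
  (5.5, 3.5, 255°): r_1=1.7321, r_2=4.6587, r_3=1.7321, r_4=2.5882, r_5=2.8868, r_6=0.5176, r_7=0.5774 — all match ✓
Only this pose fits every beam.

(x, y, θ) = (5.5, 3.5, 255°)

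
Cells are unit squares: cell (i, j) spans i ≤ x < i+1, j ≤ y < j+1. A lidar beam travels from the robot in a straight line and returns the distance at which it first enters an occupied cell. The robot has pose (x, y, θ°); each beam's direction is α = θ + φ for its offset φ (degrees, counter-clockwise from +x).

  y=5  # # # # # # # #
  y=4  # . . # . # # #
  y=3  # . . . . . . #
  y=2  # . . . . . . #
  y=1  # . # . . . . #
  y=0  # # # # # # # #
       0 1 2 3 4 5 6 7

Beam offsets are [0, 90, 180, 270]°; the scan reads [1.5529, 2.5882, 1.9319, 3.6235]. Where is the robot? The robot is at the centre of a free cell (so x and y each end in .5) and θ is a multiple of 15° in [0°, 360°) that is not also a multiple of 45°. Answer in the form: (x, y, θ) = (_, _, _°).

(x, y, θ) = (4.5, 2.5, 255°)

Candidates: 20 free-cell centres × 16 headings = 320 poses. Raycast each; keep the one whose scan matches to 4 dp.
  (5.5, 2.5, 300°): beam 1 = 1.7321 ≠ 1.5529 ✗
  (1.5, 4.5, 195°): beam 1 = 0.5176 ≠ 1.5529 ✗
  (3.5, 3.5, 15°): beam 1 = 1.9319 ≠ 1.5529 ✗
  (4.5, 1.5, 240°): beam 1 = 0.5774 ≠ 1.5529 ✗
  …
  (4.5, 2.5, 255°): r_1=1.5529, r_2=2.5882, r_3=1.9319, r_4=3.6235 — all match ✓
No second candidate reproduces the full scan.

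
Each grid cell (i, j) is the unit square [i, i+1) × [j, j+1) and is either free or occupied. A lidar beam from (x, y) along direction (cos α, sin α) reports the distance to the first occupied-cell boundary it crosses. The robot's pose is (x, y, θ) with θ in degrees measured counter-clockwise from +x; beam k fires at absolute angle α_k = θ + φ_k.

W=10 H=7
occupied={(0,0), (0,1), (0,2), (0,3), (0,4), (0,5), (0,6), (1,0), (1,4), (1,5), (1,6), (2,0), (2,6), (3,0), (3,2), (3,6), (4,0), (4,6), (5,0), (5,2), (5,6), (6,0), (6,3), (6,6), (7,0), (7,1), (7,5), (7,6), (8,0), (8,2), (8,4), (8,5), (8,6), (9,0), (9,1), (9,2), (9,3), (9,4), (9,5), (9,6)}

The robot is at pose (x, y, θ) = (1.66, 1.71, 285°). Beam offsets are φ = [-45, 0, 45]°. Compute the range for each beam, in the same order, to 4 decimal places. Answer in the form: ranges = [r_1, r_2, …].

beam 1: φ=-45°, α=240°
  dir = (cos 240°, sin 240°) = (-0.5000, -0.8660); from cell (1,1)
  next x-line at t=1.3200, next y-line at t=0.8198; Δt_x=2.0000, Δt_y=1.1547
    y: enter (1,0) at t=0.8198 ← occupied
  → r_1 = 0.8198
beam 2: φ=0°, α=285°
  dir = (cos 285°, sin 285°) = (0.2588, -0.9659); from cell (1,1)
  next x-line at t=1.3137, next y-line at t=0.7350; Δt_x=3.8637, Δt_y=1.0353
    y: enter (1,0) at t=0.7350 ← occupied
  → r_2 = 0.7350
beam 3: φ=45°, α=330°
  dir = (cos 330°, sin 330°) = (0.8660, -0.5000); from cell (1,1)
  next x-line at t=0.3926, next y-line at t=1.4200; Δt_x=1.1547, Δt_y=2.0000
    x: enter (2,1) at t=0.3926
    y: enter (2,0) at t=1.4200 ← occupied
  → r_3 = 1.4200

ranges = [0.8198, 0.7350, 1.4200]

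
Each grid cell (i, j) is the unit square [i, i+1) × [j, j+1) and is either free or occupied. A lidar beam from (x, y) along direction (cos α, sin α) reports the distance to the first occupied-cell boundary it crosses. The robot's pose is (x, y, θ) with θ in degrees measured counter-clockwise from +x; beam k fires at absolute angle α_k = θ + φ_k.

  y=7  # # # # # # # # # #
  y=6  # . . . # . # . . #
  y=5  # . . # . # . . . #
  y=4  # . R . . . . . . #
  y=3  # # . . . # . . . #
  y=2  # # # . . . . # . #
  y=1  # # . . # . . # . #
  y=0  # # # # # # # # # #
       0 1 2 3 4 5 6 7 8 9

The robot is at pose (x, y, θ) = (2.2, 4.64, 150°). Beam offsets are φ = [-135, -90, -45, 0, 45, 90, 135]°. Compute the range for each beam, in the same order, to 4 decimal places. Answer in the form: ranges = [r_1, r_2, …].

beam 1: φ=-135°, α=15°
  dir = (cos 15°, sin 15°) = (0.9659, 0.2588); from cell (2,4)
  next x-line at t=0.8282, next y-line at t=1.3909; Δt_x=1.0353, Δt_y=3.8637
    x: enter (3,4) at t=0.8282
    y: enter (3,5) at t=1.3909 ← occupied
  → r_1 = 1.3909
beam 2: φ=-90°, α=60°
  dir = (cos 60°, sin 60°) = (0.5000, 0.8660); from cell (2,4)
  next x-line at t=1.6000, next y-line at t=0.4157; Δt_x=2.0000, Δt_y=1.1547
    y: enter (2,5) at t=0.4157
    y: enter (2,6) at t=1.5704
    x: enter (3,6) at t=1.6000
    y: enter (3,7) at t=2.7251 ← occupied
  → r_2 = 2.7251
beam 3: φ=-45°, α=105°
  dir = (cos 105°, sin 105°) = (-0.2588, 0.9659); from cell (2,4)
  next x-line at t=0.7727, next y-line at t=0.3727; Δt_x=3.8637, Δt_y=1.0353
    y: enter (2,5) at t=0.3727
    x: enter (1,5) at t=0.7727
    y: enter (1,6) at t=1.4080
    y: enter (1,7) at t=2.4433 ← occupied
  → r_3 = 2.4433
beam 4: φ=0°, α=150°
  dir = (cos 150°, sin 150°) = (-0.8660, 0.5000); from cell (2,4)
  next x-line at t=0.2309, next y-line at t=0.7200; Δt_x=1.1547, Δt_y=2.0000
    x: enter (1,4) at t=0.2309
    y: enter (1,5) at t=0.7200
    x: enter (0,5) at t=1.3856 ← occupied
  → r_4 = 1.3856
beam 5: φ=45°, α=195°
  dir = (cos 195°, sin 195°) = (-0.9659, -0.2588); from cell (2,4)
  next x-line at t=0.2071, next y-line at t=2.4728; Δt_x=1.0353, Δt_y=3.8637
    x: enter (1,4) at t=0.2071
    x: enter (0,4) at t=1.2423 ← occupied
  → r_5 = 1.2423
beam 6: φ=90°, α=240°
  dir = (cos 240°, sin 240°) = (-0.5000, -0.8660); from cell (2,4)
  next x-line at t=0.4000, next y-line at t=0.7390; Δt_x=2.0000, Δt_y=1.1547
    x: enter (1,4) at t=0.4000
    y: enter (1,3) at t=0.7390 ← occupied
  → r_6 = 0.7390
beam 7: φ=135°, α=285°
  dir = (cos 285°, sin 285°) = (0.2588, -0.9659); from cell (2,4)
  next x-line at t=3.0910, next y-line at t=0.6626; Δt_x=3.8637, Δt_y=1.0353
    y: enter (2,3) at t=0.6626
    y: enter (2,2) at t=1.6979 ← occupied
  → r_7 = 1.6979

ranges = [1.3909, 2.7251, 2.4433, 1.3856, 1.2423, 0.7390, 1.6979]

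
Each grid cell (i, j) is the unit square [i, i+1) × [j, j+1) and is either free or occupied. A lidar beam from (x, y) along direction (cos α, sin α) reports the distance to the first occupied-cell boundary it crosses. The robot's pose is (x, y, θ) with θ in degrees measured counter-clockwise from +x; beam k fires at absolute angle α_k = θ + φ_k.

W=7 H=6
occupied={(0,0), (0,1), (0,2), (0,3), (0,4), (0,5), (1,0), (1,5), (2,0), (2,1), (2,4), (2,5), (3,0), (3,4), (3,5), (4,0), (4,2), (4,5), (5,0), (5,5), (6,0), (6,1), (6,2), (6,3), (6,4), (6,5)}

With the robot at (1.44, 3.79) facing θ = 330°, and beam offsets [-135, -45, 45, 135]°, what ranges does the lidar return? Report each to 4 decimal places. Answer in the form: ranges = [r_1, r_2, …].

beam 1: φ=-135°, α=195°
  cosα=-0.9659 sinα=-0.2588 | (1,3) | tMaxX 0.4555 tMaxY 3.0523 | tΔX 1.0353 tΔY 3.8637
    t=0.4555 [x] (0,3) — stop
  → r_1 = 0.4555
beam 2: φ=-45°, α=285°
  cosα=0.2588 sinα=-0.9659 | (1,3) | tMaxX 2.1637 tMaxY 0.8179 | tΔX 3.8637 tΔY 1.0353
    t=0.8179 [y] (1,2)
    t=1.8531 [y] (1,1)
    t=2.1637 [x] (2,1) — stop
  → r_2 = 2.1637
beam 3: φ=45°, α=15°
  cosα=0.9659 sinα=0.2588 | (1,3) | tMaxX 0.5798 tMaxY 0.8114 | tΔX 1.0353 tΔY 3.8637
    t=0.5798 [x] (2,3)
    t=0.8114 [y] (2,4) — stop
  → r_3 = 0.8114
beam 4: φ=135°, α=105°
  cosα=-0.2588 sinα=0.9659 | (1,3) | tMaxX 1.7000 tMaxY 0.2174 | tΔX 3.8637 tΔY 1.0353
    t=0.2174 [y] (1,4)
    t=1.2527 [y] (1,5) — stop
  → r_4 = 1.2527

ranges = [0.4555, 2.1637, 0.8114, 1.2527]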